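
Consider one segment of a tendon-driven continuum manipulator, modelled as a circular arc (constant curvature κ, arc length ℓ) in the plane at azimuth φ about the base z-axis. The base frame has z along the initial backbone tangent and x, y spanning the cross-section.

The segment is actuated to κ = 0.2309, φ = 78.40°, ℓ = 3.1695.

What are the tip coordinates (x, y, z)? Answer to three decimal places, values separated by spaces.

θ = κ·ℓ = 0.2309 × 3.1695 = 0.73184 rad
ρ = (1 − cos θ)/κ = (1 − 0.74395)/0.2309 = 1.10893
z = sin θ / κ = 0.66824/0.2309 = 2.89406
x = ρ cos φ = 1.10893 × cos(78.40°) = 0.22298
y = ρ sin φ = 1.10893 × sin(78.40°) = 1.08628

0.223 1.086 2.894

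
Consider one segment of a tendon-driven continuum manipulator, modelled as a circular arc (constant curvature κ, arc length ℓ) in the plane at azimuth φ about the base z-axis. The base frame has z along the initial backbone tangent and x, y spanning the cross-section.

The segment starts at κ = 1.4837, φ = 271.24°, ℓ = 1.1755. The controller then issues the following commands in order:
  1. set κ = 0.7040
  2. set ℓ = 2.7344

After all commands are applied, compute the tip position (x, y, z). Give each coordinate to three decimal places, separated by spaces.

initial: κ=1.4837, φ=271.24°, ℓ=1.1755
cmd 1: set κ=0.7040 → (κ,φ,ℓ)=(0.7040,271.24°,1.1755) → tip=(0.0099,-0.4592,1.0458)
cmd 2: set ℓ=2.7344 → (κ,φ,ℓ)=(0.7040,271.24°,2.7344) → tip=(0.0414,-1.9127,1.3323)

0.041 -1.913 1.332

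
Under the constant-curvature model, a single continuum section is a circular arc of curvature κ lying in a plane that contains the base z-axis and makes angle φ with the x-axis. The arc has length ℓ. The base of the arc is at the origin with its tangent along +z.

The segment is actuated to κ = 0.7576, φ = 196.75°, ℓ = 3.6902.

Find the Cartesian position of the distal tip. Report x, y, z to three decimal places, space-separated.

θ = κ·ℓ = 0.7576 × 3.6902 = 2.79570 rad
ρ = (1 − cos θ)/κ = (1 − -0.94077)/0.7576 = 2.56174
z = sin θ / κ = 0.33904/0.7576 = 0.44752
x = ρ cos φ = 2.56174 × cos(196.75°) = -2.45305
y = ρ sin φ = 2.56174 × sin(196.75°) = -0.73828

-2.453 -0.738 0.448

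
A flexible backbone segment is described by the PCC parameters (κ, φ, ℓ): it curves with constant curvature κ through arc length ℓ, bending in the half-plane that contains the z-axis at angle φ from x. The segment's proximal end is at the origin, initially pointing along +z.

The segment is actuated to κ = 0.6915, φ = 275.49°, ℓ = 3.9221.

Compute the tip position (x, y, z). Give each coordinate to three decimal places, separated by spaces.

θ = κ·ℓ = 0.6915 × 3.9221 = 2.71213 rad
ρ = (1 − cos θ)/κ = (1 − -0.90919)/0.6915 = 2.76094
z = sin θ / κ = 0.41638/0.6915 = 0.60214
x = ρ cos φ = 2.76094 × cos(275.49°) = 0.26414
y = ρ sin φ = 2.76094 × sin(275.49°) = -2.74828

0.264 -2.748 0.602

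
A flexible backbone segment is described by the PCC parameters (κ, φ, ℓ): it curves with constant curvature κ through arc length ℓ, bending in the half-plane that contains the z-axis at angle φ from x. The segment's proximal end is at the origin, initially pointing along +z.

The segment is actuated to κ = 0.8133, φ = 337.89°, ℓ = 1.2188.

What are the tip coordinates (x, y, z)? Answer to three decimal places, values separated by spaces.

θ = κ·ℓ = 0.8133 × 1.2188 = 0.99125 rad
ρ = (1 − cos θ)/κ = (1 − 0.54764)/0.8133 = 0.55620
z = sin θ / κ = 0.83671/0.8133 = 1.02879
x = ρ cos φ = 0.55620 × cos(337.89°) = 0.51530
y = ρ sin φ = 0.55620 × sin(337.89°) = -0.20935

0.515 -0.209 1.029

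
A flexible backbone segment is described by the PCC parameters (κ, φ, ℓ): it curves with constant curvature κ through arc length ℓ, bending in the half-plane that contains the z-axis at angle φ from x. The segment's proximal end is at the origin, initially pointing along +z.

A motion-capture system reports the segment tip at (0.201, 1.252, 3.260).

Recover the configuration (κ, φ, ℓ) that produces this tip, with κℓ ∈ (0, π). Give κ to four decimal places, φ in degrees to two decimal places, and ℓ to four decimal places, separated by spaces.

ρ = √(x²+y²) = √(0.201² + 1.252²) = 1.26803
φ = atan2(y, x) mod 360° = atan2(1.252, 0.201) = 80.8794°
|p|² = ρ² + z² = 1.26803² + 3.260² = 12.23550
κ = 2ρ / |p|² = 2×1.26803 / 12.23550 = 0.20727
θ = 2·atan2(ρ, z) = 2·atan2(1.26803, 3.260) = 0.74192 rad
ℓ = θ/κ = 0.74192/0.20727 = 3.57946

0.2073 80.88 3.5795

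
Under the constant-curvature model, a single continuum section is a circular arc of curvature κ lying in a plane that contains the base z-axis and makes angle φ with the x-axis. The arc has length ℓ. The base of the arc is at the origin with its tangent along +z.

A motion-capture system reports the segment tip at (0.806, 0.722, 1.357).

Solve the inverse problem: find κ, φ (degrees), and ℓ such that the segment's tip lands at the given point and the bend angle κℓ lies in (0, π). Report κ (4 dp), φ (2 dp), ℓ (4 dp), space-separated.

0.7184 41.85 1.8740

ρ = √(x²+y²) = √(0.806² + 0.722²) = 1.08209
φ = atan2(y, x) mod 360° = atan2(0.722, 0.806) = 41.8534°
|p|² = ρ² + z² = 1.08209² + 1.357² = 3.01237
κ = 2ρ / |p|² = 2×1.08209 / 3.01237 = 0.71843
θ = 2·atan2(ρ, z) = 2·atan2(1.08209, 1.357) = 1.34632 rad
ℓ = θ/κ = 1.34632/0.71843 = 1.87398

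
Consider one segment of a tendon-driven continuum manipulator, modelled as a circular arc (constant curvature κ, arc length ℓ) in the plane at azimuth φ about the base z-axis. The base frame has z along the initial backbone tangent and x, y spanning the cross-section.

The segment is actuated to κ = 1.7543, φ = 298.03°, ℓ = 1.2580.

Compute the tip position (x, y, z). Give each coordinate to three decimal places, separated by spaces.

θ = κ·ℓ = 1.7543 × 1.2580 = 2.20691 rad
ρ = (1 − cos θ)/κ = (1 − -0.59407)/1.7543 = 0.90867
z = sin θ / κ = 0.80441/1.7543 = 0.45854
x = ρ cos φ = 0.90867 × cos(298.03°) = 0.42701
y = ρ sin φ = 0.90867 × sin(298.03°) = -0.80208

0.427 -0.802 0.459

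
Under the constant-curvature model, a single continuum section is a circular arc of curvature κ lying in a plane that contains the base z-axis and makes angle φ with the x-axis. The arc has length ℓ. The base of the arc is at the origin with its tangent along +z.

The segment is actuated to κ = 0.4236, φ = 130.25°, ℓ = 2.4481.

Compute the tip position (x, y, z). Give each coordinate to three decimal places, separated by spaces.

-0.749 0.885 2.032

θ = κ·ℓ = 0.4236 × 2.4481 = 1.03702 rad
ρ = (1 − cos θ)/κ = (1 − 0.50879)/0.4236 = 1.15960
z = sin θ / κ = 0.86089/0.4236 = 2.03232
x = ρ cos φ = 1.15960 × cos(130.25°) = -0.74925
y = ρ sin φ = 1.15960 × sin(130.25°) = 0.88505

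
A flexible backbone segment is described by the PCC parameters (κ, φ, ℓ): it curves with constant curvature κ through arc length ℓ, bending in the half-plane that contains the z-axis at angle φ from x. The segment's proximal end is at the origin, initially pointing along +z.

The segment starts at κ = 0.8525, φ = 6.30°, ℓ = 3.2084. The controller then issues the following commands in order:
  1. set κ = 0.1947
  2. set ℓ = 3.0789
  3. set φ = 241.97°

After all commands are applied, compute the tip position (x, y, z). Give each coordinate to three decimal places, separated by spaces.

-0.421 -0.790 2.898

initial: κ=0.8525, φ=6.30°, ℓ=3.2084
cmd 1: set κ=0.1947 → (κ,φ,ℓ)=(0.1947,6.30°,3.2084) → tip=(0.9641,0.1064,3.0038)
cmd 2: set ℓ=3.0789 → (κ,φ,ℓ)=(0.1947,6.30°,3.0789) → tip=(0.8901,0.0983,2.8978)
cmd 3: set φ=241.97° → (κ,φ,ℓ)=(0.1947,241.97°,3.0789) → tip=(-0.4208,-0.7905,2.8978)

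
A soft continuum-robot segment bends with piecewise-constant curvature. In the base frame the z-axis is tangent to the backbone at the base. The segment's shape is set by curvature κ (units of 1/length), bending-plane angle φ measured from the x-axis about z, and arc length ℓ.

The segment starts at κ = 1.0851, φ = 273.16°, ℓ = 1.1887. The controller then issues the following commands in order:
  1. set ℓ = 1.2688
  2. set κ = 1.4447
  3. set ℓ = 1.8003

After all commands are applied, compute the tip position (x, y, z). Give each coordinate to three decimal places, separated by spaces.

initial: κ=1.0851, φ=273.16°, ℓ=1.1887
cmd 1: set ℓ=1.2688 → (κ,φ,ℓ)=(1.0851,273.16°,1.2688) → tip=(0.0410,-0.7428,0.9043)
cmd 2: set κ=1.4447 → (κ,φ,ℓ)=(1.4447,273.16°,1.2688) → tip=(0.0480,-0.8703,0.6685)
cmd 3: set ℓ=1.8003 → (κ,φ,ℓ)=(1.4447,273.16°,1.8003) → tip=(0.0709,-1.2837,0.3563)

0.071 -1.284 0.356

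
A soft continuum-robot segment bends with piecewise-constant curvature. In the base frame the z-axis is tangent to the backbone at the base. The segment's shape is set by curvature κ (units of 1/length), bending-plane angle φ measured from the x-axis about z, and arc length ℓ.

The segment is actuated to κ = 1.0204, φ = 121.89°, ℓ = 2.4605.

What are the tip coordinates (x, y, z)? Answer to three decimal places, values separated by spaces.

θ = κ·ℓ = 1.0204 × 2.4605 = 2.51069 rad
ρ = (1 − cos θ)/κ = (1 − -0.80750)/1.0204 = 1.77136
z = sin θ / κ = 0.58987/1.0204 = 0.57808
x = ρ cos φ = 1.77136 × cos(121.89°) = -0.93579
y = ρ sin φ = 1.77136 × sin(121.89°) = 1.50400

-0.936 1.504 0.578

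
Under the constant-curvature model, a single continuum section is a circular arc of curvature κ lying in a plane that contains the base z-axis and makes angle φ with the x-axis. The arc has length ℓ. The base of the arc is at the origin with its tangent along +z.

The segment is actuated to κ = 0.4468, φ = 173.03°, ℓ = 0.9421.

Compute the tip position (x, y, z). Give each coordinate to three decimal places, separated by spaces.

-0.194 0.024 0.915

θ = κ·ℓ = 0.4468 × 0.9421 = 0.42093 rad
ρ = (1 − cos θ)/κ = (1 − 0.91271)/0.4468 = 0.19537
z = sin θ / κ = 0.40861/0.4468 = 0.91452
x = ρ cos φ = 0.19537 × cos(173.03°) = -0.19393
y = ρ sin φ = 0.19537 × sin(173.03°) = 0.02371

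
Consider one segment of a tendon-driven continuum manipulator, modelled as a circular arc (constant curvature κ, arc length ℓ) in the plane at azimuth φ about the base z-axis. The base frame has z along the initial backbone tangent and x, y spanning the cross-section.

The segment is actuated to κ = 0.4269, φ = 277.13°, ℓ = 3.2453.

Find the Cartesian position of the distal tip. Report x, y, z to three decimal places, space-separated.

0.237 -1.896 2.302

θ = κ·ℓ = 0.4269 × 3.2453 = 1.38542 rad
ρ = (1 − cos θ)/κ = (1 − 0.18432)/0.4269 = 1.91071
z = sin θ / κ = 0.98287/0.4269 = 2.30233
x = ρ cos φ = 1.91071 × cos(277.13°) = 0.23716
y = ρ sin φ = 1.91071 × sin(277.13°) = -1.89593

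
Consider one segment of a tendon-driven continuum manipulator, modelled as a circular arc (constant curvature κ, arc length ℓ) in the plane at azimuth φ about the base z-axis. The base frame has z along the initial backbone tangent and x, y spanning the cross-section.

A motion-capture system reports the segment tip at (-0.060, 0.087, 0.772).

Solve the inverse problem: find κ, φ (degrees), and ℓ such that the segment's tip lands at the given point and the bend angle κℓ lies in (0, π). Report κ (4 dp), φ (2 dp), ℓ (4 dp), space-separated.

ρ = √(x²+y²) = √(-0.060² + 0.087²) = 0.10568
φ = atan2(y, x) mod 360° = atan2(0.087, -0.060) = 124.5923°
|p|² = ρ² + z² = 0.10568² + 0.772² = 0.60715
κ = 2ρ / |p|² = 2×0.10568 / 0.60715 = 0.34813
θ = 2·atan2(ρ, z) = 2·atan2(0.10568, 0.772) = 0.27210 rad
ℓ = θ/κ = 0.27210/0.34813 = 0.78161

0.3481 124.59 0.7816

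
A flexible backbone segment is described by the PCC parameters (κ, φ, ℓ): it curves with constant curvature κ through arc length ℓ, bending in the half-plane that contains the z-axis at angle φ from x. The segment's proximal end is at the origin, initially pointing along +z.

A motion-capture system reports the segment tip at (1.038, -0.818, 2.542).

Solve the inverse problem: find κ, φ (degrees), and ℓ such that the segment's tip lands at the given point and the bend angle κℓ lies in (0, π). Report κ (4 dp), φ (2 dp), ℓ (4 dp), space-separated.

ρ = √(x²+y²) = √(1.038² + -0.818²) = 1.32158
φ = atan2(y, x) mod 360° = atan2(-0.818, 1.038) = 321.7600°
|p|² = ρ² + z² = 1.32158² + 2.542² = 8.20833
κ = 2ρ / |p|² = 2×1.32158 / 8.20833 = 0.32201
θ = 2·atan2(ρ, z) = 2·atan2(1.32158, 2.542) = 0.95888 rad
ℓ = θ/κ = 0.95888/0.32201 = 2.97779

0.3220 321.76 2.9778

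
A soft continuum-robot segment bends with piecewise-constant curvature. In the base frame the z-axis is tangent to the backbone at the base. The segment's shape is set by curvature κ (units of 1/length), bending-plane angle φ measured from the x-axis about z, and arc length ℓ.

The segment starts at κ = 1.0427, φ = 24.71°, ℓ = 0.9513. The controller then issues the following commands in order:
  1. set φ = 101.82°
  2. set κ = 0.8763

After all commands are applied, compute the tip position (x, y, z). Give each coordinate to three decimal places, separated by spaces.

initial: κ=1.0427, φ=24.71°, ℓ=0.9513
cmd 1: set φ=101.82° → (κ,φ,ℓ)=(1.0427,101.82°,0.9513) → tip=(-0.0890,0.4252,0.8028)
cmd 2: set κ=0.8763 → (κ,φ,ℓ)=(0.8763,101.82°,0.9513) → tip=(-0.0766,0.3661,0.8449)

-0.077 0.366 0.845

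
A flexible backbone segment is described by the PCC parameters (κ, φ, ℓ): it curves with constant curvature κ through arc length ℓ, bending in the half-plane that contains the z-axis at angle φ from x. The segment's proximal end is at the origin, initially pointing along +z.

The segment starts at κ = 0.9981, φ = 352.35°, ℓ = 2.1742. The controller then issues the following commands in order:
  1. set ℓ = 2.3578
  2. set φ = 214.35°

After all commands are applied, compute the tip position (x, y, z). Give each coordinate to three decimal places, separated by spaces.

-1.410 -0.964 0.710

initial: κ=0.9981, φ=352.35°, ℓ=2.1742
cmd 1: set ℓ=2.3578 → (κ,φ,ℓ)=(0.9981,352.35°,2.3578) → tip=(1.6931,-0.2274,0.7105)
cmd 2: set φ=214.35° → (κ,φ,ℓ)=(0.9981,214.35°,2.3578) → tip=(-1.4104,-0.9639,0.7105)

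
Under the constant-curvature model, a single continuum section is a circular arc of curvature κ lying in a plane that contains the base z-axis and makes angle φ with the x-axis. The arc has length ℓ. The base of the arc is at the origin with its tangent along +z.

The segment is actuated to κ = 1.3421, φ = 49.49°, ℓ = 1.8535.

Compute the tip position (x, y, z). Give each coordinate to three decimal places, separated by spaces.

0.868 1.016 0.453

θ = κ·ℓ = 1.3421 × 1.8535 = 2.48758 rad
ρ = (1 − cos θ)/κ = (1 − -0.79365)/1.3421 = 1.33645
z = sin θ / κ = 0.60837/1.3421 = 0.45330
x = ρ cos φ = 1.33645 × cos(49.49°) = 0.86813
y = ρ sin φ = 1.33645 × sin(49.49°) = 1.01609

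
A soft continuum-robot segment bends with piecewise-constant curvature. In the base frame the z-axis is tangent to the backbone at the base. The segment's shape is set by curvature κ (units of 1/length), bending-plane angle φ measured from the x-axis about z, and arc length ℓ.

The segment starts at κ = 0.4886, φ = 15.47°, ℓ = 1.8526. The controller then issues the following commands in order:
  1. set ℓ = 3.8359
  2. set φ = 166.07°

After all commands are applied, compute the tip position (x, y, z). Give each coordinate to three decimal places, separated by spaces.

initial: κ=0.4886, φ=15.47°, ℓ=1.8526
cmd 1: set ℓ=3.8359 → (κ,φ,ℓ)=(0.4886,15.47°,3.8359) → tip=(2.5619,0.7090,1.9532)
cmd 2: set φ=166.07° → (κ,φ,ℓ)=(0.4886,166.07°,3.8359) → tip=(-2.5800,0.6399,1.9532)

-2.580 0.640 1.953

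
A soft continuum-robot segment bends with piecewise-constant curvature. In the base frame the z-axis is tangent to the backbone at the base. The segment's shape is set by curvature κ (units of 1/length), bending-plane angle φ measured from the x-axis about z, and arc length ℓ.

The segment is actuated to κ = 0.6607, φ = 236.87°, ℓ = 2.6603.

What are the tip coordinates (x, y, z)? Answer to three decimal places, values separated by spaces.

-0.981 -1.503 1.487

θ = κ·ℓ = 0.6607 × 2.6603 = 1.75766 rad
ρ = (1 − cos θ)/κ = (1 − -0.18578)/0.6607 = 1.79473
z = sin θ / κ = 0.98259/0.6607 = 1.48720
x = ρ cos φ = 1.79473 × cos(236.87°) = -0.98089
y = ρ sin φ = 1.79473 × sin(236.87°) = -1.50297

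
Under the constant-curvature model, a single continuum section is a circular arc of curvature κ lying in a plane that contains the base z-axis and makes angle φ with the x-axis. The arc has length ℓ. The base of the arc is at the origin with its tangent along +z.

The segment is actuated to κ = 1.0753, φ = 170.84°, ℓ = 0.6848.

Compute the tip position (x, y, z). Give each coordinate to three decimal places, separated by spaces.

θ = κ·ℓ = 1.0753 × 0.6848 = 0.73637 rad
ρ = (1 − cos θ)/κ = (1 − 0.74091)/1.0753 = 0.24094
z = sin θ / κ = 0.67160/1.0753 = 0.62457
x = ρ cos φ = 0.24094 × cos(170.84°) = -0.23787
y = ρ sin φ = 0.24094 × sin(170.84°) = 0.03836

-0.238 0.038 0.625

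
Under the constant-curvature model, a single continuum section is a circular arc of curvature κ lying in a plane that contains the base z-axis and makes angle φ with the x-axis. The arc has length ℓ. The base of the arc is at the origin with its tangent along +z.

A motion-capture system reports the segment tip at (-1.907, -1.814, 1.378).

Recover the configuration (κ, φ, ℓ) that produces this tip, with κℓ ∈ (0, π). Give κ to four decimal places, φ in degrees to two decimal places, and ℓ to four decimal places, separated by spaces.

0.5964 223.57 3.6501

ρ = √(x²+y²) = √(-1.907² + -1.814²) = 2.63197
φ = atan2(y, x) mod 360° = atan2(-1.814, -1.907) = 223.5683°
|p|² = ρ² + z² = 2.63197² + 1.378² = 8.82613
κ = 2ρ / |p|² = 2×2.63197 / 8.82613 = 0.59640
θ = 2·atan2(ρ, z) = 2·atan2(2.63197, 1.378) = 2.17695 rad
ℓ = θ/κ = 2.17695/0.59640 = 3.65014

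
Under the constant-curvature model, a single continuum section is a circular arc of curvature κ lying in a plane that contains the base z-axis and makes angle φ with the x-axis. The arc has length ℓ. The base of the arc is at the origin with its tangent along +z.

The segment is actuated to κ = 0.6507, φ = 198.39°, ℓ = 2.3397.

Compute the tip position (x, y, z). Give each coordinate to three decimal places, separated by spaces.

-1.388 -0.461 1.535

θ = κ·ℓ = 0.6507 × 2.3397 = 1.52244 rad
ρ = (1 − cos θ)/κ = (1 − 0.04833)/0.6507 = 1.46253
z = sin θ / κ = 0.99883/0.6507 = 1.53501
x = ρ cos φ = 1.46253 × cos(198.39°) = -1.38784
y = ρ sin φ = 1.46253 × sin(198.39°) = -0.46140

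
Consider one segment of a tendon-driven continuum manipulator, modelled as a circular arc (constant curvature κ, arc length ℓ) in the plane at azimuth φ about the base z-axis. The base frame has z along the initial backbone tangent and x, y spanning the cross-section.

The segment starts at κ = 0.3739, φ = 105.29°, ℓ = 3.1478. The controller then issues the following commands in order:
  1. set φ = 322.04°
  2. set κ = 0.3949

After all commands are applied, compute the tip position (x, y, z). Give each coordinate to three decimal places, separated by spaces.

initial: κ=0.3739, φ=105.29°, ℓ=3.1478
cmd 1: set φ=322.04° → (κ,φ,ℓ)=(0.3739,322.04°,3.1478) → tip=(1.2995,-1.0138,2.4698)
cmd 2: set κ=0.3949 → (κ,φ,ℓ)=(0.3949,322.04°,3.1478) → tip=(1.3539,-1.0562,2.3975)

1.354 -1.056 2.398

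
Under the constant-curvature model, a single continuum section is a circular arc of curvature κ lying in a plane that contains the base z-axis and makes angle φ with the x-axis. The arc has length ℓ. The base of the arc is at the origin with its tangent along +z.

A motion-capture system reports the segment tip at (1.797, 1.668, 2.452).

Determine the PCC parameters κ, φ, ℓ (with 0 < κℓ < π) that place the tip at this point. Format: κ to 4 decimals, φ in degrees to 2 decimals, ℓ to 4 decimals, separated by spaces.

0.4078 42.87 3.8514

ρ = √(x²+y²) = √(1.797² + 1.668²) = 2.45182
φ = atan2(y, x) mod 360° = atan2(1.668, 1.797) = 42.8679°
|p|² = ρ² + z² = 2.45182² + 2.452² = 12.02374
κ = 2ρ / |p|² = 2×2.45182 / 12.02374 = 0.40783
θ = 2·atan2(ρ, z) = 2·atan2(2.45182, 2.452) = 1.57072 rad
ℓ = θ/κ = 1.57072/0.40783 = 3.85141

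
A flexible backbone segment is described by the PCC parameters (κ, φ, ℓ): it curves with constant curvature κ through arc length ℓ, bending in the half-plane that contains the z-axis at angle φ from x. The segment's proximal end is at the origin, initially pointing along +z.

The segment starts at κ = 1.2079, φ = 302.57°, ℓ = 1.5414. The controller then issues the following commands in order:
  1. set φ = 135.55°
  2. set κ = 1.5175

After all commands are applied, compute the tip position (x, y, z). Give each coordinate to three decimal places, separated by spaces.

-0.797 0.782 0.474

initial: κ=1.2079, φ=302.57°, ℓ=1.5414
cmd 1: set φ=135.55° → (κ,φ,ℓ)=(1.2079,135.55°,1.5414) → tip=(-0.7606,0.7461,0.7931)
cmd 2: set κ=1.5175 → (κ,φ,ℓ)=(1.5175,135.55°,1.5414) → tip=(-0.7973,0.7822,0.4739)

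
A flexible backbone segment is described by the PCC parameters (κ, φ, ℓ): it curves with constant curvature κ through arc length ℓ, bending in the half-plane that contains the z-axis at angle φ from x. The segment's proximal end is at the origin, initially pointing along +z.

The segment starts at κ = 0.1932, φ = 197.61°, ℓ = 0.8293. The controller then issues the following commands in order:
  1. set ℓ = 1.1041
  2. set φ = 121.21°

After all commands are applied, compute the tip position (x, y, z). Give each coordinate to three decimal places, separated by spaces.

-0.061 0.100 1.096

initial: κ=0.1932, φ=197.61°, ℓ=0.8293
cmd 1: set ℓ=1.1041 → (κ,φ,ℓ)=(0.1932,197.61°,1.1041) → tip=(-0.1118,-0.0355,1.0957)
cmd 2: set φ=121.21° → (κ,φ,ℓ)=(0.1932,121.21°,1.1041) → tip=(-0.0608,0.1003,1.0957)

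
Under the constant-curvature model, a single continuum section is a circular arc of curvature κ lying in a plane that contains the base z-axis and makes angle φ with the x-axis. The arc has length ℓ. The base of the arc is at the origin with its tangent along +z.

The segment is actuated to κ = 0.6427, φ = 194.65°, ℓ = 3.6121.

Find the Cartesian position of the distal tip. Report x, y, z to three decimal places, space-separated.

-2.532 -0.662 1.138

θ = κ·ℓ = 0.6427 × 3.6121 = 2.32150 rad
ρ = (1 − cos θ)/κ = (1 − -0.68215)/0.6427 = 2.61732
z = sin θ / κ = 0.73121/0.6427 = 1.13772
x = ρ cos φ = 2.61732 × cos(194.65°) = -2.53223
y = ρ sin φ = 2.61732 × sin(194.65°) = -0.66196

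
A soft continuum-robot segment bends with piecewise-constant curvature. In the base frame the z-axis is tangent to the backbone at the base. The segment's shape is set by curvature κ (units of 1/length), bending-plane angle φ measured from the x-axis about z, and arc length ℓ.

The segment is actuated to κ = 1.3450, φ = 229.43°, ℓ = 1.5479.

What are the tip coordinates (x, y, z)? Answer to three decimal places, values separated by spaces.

θ = κ·ℓ = 1.3450 × 1.5479 = 2.08193 rad
ρ = (1 − cos θ)/κ = (1 − -0.48916)/1.3450 = 1.10718
z = sin θ / κ = 0.87219/1.3450 = 0.64847
x = ρ cos φ = 1.10718 × cos(229.43°) = -0.72009
y = ρ sin φ = 1.10718 × sin(229.43°) = -0.84103

-0.720 -0.841 0.648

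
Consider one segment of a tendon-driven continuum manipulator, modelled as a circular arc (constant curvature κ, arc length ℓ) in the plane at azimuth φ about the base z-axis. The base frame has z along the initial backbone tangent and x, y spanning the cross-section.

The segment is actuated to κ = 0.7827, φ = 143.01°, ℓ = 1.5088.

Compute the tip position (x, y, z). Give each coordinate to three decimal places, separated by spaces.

θ = κ·ℓ = 0.7827 × 1.5088 = 1.18094 rad
ρ = (1 − cos θ)/κ = (1 − 0.38006)/0.7827 = 0.79206
z = sin θ / κ = 0.92496/0.7827 = 1.18176
x = ρ cos φ = 0.79206 × cos(143.01°) = -0.63265
y = ρ sin φ = 0.79206 × sin(143.01°) = 0.47656

-0.633 0.477 1.182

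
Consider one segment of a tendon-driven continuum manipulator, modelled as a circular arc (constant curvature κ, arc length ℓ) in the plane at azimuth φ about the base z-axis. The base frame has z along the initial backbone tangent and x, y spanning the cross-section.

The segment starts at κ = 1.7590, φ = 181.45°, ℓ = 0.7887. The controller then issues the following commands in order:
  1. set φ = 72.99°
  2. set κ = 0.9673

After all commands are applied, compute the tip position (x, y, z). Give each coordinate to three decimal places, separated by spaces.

initial: κ=1.7590, φ=181.45°, ℓ=0.7887
cmd 1: set φ=72.99° → (κ,φ,ℓ)=(1.7590,72.99°,0.7887) → tip=(0.1360,0.4445,0.5590)
cmd 2: set κ=0.9673 → (κ,φ,ℓ)=(0.9673,72.99°,0.7887) → tip=(0.0838,0.2740,0.7144)

0.084 0.274 0.714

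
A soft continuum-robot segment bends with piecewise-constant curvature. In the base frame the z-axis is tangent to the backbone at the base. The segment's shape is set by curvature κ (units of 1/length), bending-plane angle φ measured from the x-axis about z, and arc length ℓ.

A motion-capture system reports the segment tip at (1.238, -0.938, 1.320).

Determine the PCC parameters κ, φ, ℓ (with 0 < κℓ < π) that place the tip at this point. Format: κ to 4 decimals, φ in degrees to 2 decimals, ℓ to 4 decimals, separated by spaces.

0.7477 322.85 2.3176

ρ = √(x²+y²) = √(1.238² + -0.938²) = 1.55322
φ = atan2(y, x) mod 360° = atan2(-0.938, 1.238) = 322.8497°
|p|² = ρ² + z² = 1.55322² + 1.320² = 4.15489
κ = 2ρ / |p|² = 2×1.55322 / 4.15489 = 0.74766
θ = 2·atan2(ρ, z) = 2·atan2(1.55322, 1.320) = 1.73278 rad
ℓ = θ/κ = 1.73278/0.74766 = 2.31761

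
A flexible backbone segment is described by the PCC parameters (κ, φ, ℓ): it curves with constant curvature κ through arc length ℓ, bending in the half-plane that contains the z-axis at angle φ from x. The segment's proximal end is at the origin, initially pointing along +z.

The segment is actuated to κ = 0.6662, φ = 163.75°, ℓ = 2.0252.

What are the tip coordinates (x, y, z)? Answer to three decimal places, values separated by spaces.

-1.124 0.328 1.464

θ = κ·ℓ = 0.6662 × 2.0252 = 1.34919 rad
ρ = (1 − cos θ)/κ = (1 − 0.21980)/0.6662 = 1.17112
z = sin θ / κ = 0.97555/0.6662 = 1.46434
x = ρ cos φ = 1.17112 × cos(163.75°) = -1.12434
y = ρ sin φ = 1.17112 × sin(163.75°) = 0.32771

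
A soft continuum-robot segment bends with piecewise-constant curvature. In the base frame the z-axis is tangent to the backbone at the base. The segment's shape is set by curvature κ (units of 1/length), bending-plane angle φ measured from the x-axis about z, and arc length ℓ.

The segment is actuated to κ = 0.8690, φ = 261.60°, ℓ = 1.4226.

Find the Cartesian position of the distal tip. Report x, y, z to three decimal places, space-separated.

-0.113 -0.765 1.087

θ = κ·ℓ = 0.8690 × 1.4226 = 1.23624 rad
ρ = (1 − cos θ)/κ = (1 − 0.32835)/0.8690 = 0.77290
z = sin θ / κ = 0.94456/0.8690 = 1.08695
x = ρ cos φ = 0.77290 × cos(261.60°) = -0.11291
y = ρ sin φ = 0.77290 × sin(261.60°) = -0.76461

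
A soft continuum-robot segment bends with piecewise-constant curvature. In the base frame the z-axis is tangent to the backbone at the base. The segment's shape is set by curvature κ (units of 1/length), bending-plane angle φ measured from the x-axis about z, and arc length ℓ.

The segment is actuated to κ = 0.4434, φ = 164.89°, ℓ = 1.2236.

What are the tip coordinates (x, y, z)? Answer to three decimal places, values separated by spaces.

-0.313 0.084 1.164

θ = κ·ℓ = 0.4434 × 1.2236 = 0.54254 rad
ρ = (1 − cos θ)/κ = (1 − 0.85640)/0.4434 = 0.32387
z = sin θ / κ = 0.51632/0.4434 = 1.16445
x = ρ cos φ = 0.32387 × cos(164.89°) = -0.31267
y = ρ sin φ = 0.32387 × sin(164.89°) = 0.08442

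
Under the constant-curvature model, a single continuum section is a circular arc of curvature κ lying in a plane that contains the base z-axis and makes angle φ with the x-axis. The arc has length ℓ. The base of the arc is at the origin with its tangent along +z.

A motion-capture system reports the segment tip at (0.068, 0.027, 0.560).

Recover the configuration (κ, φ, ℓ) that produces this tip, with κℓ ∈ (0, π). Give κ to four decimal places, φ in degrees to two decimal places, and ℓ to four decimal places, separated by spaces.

0.4588 21.66 0.5664

ρ = √(x²+y²) = √(0.068² + 0.027²) = 0.07316
φ = atan2(y, x) mod 360° = atan2(0.027, 0.068) = 21.6560°
|p|² = ρ² + z² = 0.07316² + 0.560² = 0.31895
κ = 2ρ / |p|² = 2×0.07316 / 0.31895 = 0.45878
θ = 2·atan2(ρ, z) = 2·atan2(0.07316, 0.560) = 0.25983 rad
ℓ = θ/κ = 0.25983/0.45878 = 0.56635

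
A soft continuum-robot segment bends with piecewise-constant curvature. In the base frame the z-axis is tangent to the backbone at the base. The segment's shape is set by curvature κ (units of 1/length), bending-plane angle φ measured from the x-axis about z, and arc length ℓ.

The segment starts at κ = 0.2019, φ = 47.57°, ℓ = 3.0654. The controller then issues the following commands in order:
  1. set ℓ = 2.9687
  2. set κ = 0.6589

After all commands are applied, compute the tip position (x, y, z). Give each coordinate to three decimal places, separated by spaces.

1.409 1.541 1.406

initial: κ=0.2019, φ=47.57°, ℓ=3.0654
cmd 1: set ℓ=2.9687 → (κ,φ,ℓ)=(0.2019,47.57°,2.9687) → tip=(0.5825,0.6373,2.7941)
cmd 2: set κ=0.6589 → (κ,φ,ℓ)=(0.6589,47.57°,2.9687) → tip=(1.4088,1.5412,1.4064)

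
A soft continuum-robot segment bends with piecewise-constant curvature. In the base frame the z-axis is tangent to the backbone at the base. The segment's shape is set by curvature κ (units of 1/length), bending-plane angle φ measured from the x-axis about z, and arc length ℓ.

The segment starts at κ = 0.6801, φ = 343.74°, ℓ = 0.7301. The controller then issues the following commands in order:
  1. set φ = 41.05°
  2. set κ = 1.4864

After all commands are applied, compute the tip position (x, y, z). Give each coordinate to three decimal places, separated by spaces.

initial: κ=0.6801, φ=343.74°, ℓ=0.7301
cmd 1: set φ=41.05° → (κ,φ,ℓ)=(0.6801,41.05°,0.7301) → tip=(0.1339,0.1166,0.7005)
cmd 2: set κ=1.4864 → (κ,φ,ℓ)=(1.4864,41.05°,0.7301) → tip=(0.2706,0.2356,0.5950)

0.271 0.236 0.595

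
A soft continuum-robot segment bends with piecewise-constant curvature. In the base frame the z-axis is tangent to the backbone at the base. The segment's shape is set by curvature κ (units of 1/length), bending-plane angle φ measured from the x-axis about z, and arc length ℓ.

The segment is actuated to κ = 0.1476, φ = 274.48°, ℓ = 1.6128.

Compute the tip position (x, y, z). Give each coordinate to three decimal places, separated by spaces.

θ = κ·ℓ = 0.1476 × 1.6128 = 0.23805 rad
ρ = (1 − cos θ)/κ = (1 − 0.97180)/0.1476 = 0.19106
z = sin θ / κ = 0.23581/0.1476 = 1.59761
x = ρ cos φ = 0.19106 × cos(274.48°) = 0.01492
y = ρ sin φ = 0.19106 × sin(274.48°) = -0.19047

0.015 -0.190 1.598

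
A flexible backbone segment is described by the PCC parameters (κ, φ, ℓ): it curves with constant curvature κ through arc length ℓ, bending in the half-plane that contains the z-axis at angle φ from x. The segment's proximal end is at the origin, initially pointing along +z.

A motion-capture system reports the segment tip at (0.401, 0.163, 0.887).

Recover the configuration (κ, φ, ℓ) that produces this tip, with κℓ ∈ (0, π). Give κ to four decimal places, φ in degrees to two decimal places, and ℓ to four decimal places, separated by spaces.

0.8887 22.12 1.0217

ρ = √(x²+y²) = √(0.401² + 0.163²) = 0.43286
φ = atan2(y, x) mod 360° = atan2(0.163, 0.401) = 22.1209°
|p|² = ρ² + z² = 0.43286² + 0.887² = 0.97414
κ = 2ρ / |p|² = 2×0.43286 / 0.97414 = 0.88871
θ = 2·atan2(ρ, z) = 2·atan2(0.43286, 0.887) = 0.90802 rad
ℓ = θ/κ = 0.90802/0.88871 = 1.02172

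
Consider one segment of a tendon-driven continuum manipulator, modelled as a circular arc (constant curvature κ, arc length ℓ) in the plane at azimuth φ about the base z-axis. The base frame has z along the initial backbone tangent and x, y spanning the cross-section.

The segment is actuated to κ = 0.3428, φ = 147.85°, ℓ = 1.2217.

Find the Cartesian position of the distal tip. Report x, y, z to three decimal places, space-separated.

-0.213 0.134 1.186

θ = κ·ℓ = 0.3428 × 1.2217 = 0.41880 rad
ρ = (1 − cos θ)/κ = (1 − 0.91358)/0.3428 = 0.25211
z = sin θ / κ = 0.40666/0.3428 = 1.18630
x = ρ cos φ = 0.25211 × cos(147.85°) = -0.21345
y = ρ sin φ = 0.25211 × sin(147.85°) = 0.13416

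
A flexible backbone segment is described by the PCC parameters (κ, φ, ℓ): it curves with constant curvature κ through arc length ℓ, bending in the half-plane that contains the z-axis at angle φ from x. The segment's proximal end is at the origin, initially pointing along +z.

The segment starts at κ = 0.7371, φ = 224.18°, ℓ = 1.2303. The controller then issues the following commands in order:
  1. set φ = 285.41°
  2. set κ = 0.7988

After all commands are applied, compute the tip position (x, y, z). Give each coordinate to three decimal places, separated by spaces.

initial: κ=0.7371, φ=224.18°, ℓ=1.2303
cmd 1: set φ=285.41° → (κ,φ,ℓ)=(0.7371,285.41°,1.2303) → tip=(0.1384,-0.5019,1.0685)
cmd 2: set κ=0.7988 → (κ,φ,ℓ)=(0.7988,285.41°,1.2303) → tip=(0.1481,-0.5374,1.0416)

0.148 -0.537 1.042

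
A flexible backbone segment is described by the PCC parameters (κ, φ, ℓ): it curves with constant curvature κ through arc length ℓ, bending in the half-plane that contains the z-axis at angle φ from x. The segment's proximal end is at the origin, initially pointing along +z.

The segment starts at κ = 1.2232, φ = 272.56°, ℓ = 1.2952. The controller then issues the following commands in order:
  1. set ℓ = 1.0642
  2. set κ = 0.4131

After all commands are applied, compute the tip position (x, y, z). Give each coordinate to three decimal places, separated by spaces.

0.010 -0.230 1.030

initial: κ=1.2232, φ=272.56°, ℓ=1.2952
cmd 1: set ℓ=1.0642 → (κ,φ,ℓ)=(1.2232,272.56°,1.0642) → tip=(0.0268,-0.5996,0.7881)
cmd 2: set κ=0.4131 → (κ,φ,ℓ)=(0.4131,272.56°,1.0642) → tip=(0.0103,-0.2299,1.0303)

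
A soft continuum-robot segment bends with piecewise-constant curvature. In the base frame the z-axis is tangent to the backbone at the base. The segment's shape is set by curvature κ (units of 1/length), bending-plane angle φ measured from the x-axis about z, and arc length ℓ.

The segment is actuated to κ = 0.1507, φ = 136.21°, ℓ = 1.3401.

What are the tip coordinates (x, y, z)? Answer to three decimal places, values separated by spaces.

θ = κ·ℓ = 0.1507 × 1.3401 = 0.20195 rad
ρ = (1 − cos θ)/κ = (1 − 0.97968)/0.1507 = 0.13486
z = sin θ / κ = 0.20058/0.1507 = 1.33101
x = ρ cos φ = 0.13486 × cos(136.21°) = -0.09735
y = ρ sin φ = 0.13486 × sin(136.21°) = 0.09332

-0.097 0.093 1.331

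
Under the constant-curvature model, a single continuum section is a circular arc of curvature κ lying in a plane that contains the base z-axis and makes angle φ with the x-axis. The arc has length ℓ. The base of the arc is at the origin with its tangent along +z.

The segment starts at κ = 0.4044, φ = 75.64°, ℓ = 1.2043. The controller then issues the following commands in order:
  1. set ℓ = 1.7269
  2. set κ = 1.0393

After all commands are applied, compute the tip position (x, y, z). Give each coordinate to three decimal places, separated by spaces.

0.292 1.139 0.938

initial: κ=0.4044, φ=75.64°, ℓ=1.2043
cmd 1: set ℓ=1.7269 → (κ,φ,ℓ)=(0.4044,75.64°,1.7269) → tip=(0.1436,0.5608,1.5899)
cmd 2: set κ=1.0393 → (κ,φ,ℓ)=(1.0393,75.64°,1.7269) → tip=(0.2916,1.1392,0.9382)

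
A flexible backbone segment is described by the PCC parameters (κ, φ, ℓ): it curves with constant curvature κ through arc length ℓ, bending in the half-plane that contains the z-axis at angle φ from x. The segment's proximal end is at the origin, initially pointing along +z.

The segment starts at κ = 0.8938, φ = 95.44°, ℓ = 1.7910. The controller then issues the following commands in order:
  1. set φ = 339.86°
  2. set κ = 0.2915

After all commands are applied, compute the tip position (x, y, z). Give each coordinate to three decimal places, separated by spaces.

initial: κ=0.8938, φ=95.44°, ℓ=1.7910
cmd 1: set φ=339.86° → (κ,φ,ℓ)=(0.8938,339.86°,1.7910) → tip=(1.0819,-0.3968,1.1183)
cmd 2: set κ=0.2915 → (κ,φ,ℓ)=(0.2915,339.86°,1.7910) → tip=(0.4291,-0.1574,1.7107)

0.429 -0.157 1.711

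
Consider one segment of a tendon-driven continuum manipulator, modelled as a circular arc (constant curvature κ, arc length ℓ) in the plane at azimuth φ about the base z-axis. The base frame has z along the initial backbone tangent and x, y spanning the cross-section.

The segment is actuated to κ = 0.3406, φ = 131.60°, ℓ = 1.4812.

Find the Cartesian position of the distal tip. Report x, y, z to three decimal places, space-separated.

θ = κ·ℓ = 0.3406 × 1.4812 = 0.50450 rad
ρ = (1 − cos θ)/κ = (1 − 0.87542)/0.3406 = 0.36577
z = sin θ / κ = 0.48337/0.3406 = 1.41916
x = ρ cos φ = 0.36577 × cos(131.60°) = -0.24285
y = ρ sin φ = 0.36577 × sin(131.60°) = 0.27352

-0.243 0.274 1.419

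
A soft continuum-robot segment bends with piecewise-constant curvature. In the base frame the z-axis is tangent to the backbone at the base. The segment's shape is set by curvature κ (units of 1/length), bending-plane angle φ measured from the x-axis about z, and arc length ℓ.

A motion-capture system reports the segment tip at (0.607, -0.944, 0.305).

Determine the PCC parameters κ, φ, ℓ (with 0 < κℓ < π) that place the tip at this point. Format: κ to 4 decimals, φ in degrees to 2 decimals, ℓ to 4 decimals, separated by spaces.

ρ = √(x²+y²) = √(0.607² + -0.944²) = 1.12231
φ = atan2(y, x) mod 360° = atan2(-0.944, 0.607) = 302.7414°
|p|² = ρ² + z² = 1.12231² + 0.305² = 1.35261
κ = 2ρ / |p|² = 2×1.12231 / 1.35261 = 1.65948
θ = 2·atan2(ρ, z) = 2·atan2(1.12231, 0.305) = 2.61089 rad
ℓ = θ/κ = 2.61089/1.65948 = 1.57332

1.6595 302.74 1.5733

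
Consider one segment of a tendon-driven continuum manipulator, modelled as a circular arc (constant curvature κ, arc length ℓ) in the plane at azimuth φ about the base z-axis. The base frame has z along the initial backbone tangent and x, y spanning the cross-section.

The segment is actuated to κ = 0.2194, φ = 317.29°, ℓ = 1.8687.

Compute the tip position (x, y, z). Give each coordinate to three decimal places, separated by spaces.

0.278 -0.256 1.817

θ = κ·ℓ = 0.2194 × 1.8687 = 0.40999 rad
ρ = (1 − cos θ)/κ = (1 − 0.91712)/0.2194 = 0.37774
z = sin θ / κ = 0.39860/0.2194 = 1.81679
x = ρ cos φ = 0.37774 × cos(317.29°) = 0.27756
y = ρ sin φ = 0.37774 × sin(317.29°) = -0.25622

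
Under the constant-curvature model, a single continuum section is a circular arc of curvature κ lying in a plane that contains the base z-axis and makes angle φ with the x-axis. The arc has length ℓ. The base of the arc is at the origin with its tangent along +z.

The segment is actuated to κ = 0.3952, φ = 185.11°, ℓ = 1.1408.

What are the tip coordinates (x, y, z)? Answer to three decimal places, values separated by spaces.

θ = κ·ℓ = 0.3952 × 1.1408 = 0.45084 rad
ρ = (1 − cos θ)/κ = (1 − 0.90008)/0.3952 = 0.25284
z = sin θ / κ = 0.43573/0.3952 = 1.10254
x = ρ cos φ = 0.25284 × cos(185.11°) = -0.25183
y = ρ sin φ = 0.25284 × sin(185.11°) = -0.02252

-0.252 -0.023 1.103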